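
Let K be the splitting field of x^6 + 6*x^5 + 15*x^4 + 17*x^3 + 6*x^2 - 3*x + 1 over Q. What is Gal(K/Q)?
The polynomial f is an irreducible sextic over Q, so G = Gal(f/Q) is one of the 16 transitive subgroups 6T1, ..., 6T16 of S_6. The discriminant of f is -177147, which is not a perfect square, so G is not contained in A_6. The transitive groups of degree 6 not contained in A_6 are: C_6 (6T1, order 6), S_3 (6T2, order 6), D_6 (6T3, order 12), C_3 x S_3 (6T5, order 18), A_4 x C_2 (6T6, order 24), S_4 (6T8, order 24), S_3 x S_3 (6T9, order 36), S_4 x C_2 (6T11, order 48), (S_3 x S_3) : C_2 (6T13, order 72), PGL(2,5) (6T14, order 120), S_6 (6T16, order 720). By Dedekind's theorem, for a prime p not dividing disc(f) the degrees of the irreducible factors of f mod p form the cycle type of an element of G. Factoring f modulo the 33 such primes p <= 139 (skipping 3, which divides the discriminant), each new pattern first appears at: mod 2: f = (x^6 + x^4 + x^3 + x + 1), pattern 6; mod 7: f = (x + 2)(x + 3)(x + 5)(x^3 + 3x^2 + 3x + 4), pattern 3+1+1+1; mod 17: f = (x^2 + 3x + 9)(x^2 + 6x + 12)(x^2 + 14x + 3), pattern 2+2+2; mod 19: f = (x^3 + 3x^2 + 3x + 7)(x^3 + 3x^2 + 3x + 11), pattern 3+3; mod 73: f = (x + 14)(x + 22)(x + 23)(x + 30)(x + 31)(x + 32), pattern 1+1+1+1+1+1. No other pattern occurs in this range, so the set of observed cycle types is {6, 3+1+1+1, 2+2+2, 3+3, 1+1+1+1+1+1}. The candidates containing elements of all these cycle types are C_3 x S_3 (6T5) of order 18, S_3 x S_3 (6T9) of order 36, (S_3 x S_3) : C_2 (6T13) of order 72, S_6 (6T16) of order 720; the others are excluded. The observed types are precisely the cycle types that occur in C_3 x S_3 (6T5). Each of the other remaining candidates has further cycle types, and by the Chebotarev density theorem the matching factorization patterns would occur for a proportion of primes equal to their share of the group: S_3 x S_3 (6T9) additionally contains elements of type 2+2+1+1 (9 of its 36 elements, about 25% of primes); (S_3 x S_3) : C_2 (6T13) additionally contains elements of type 4+2, 3+2+1, 2+2+1+1, 2+1+1+1+1 (45 of its 72 elements, about 62% of primes); S_6 (6T16) additionally contains elements of type 5+1, 4+2, 4+1+1, 3+2+1, 2+2+1+1, 2+1+1+1+1 (504 of its 720 elements, about 70% of primes). None of the 33 primes tested shows any such pattern (for each of these groups the chance of that is below 10^-4), which rules them out. Hence G = C_3 x S_3 (6T5), of order 18.

C_3 x S_3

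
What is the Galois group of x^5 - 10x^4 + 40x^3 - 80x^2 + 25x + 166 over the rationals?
A_5 (also written A5)

The polynomial f is an irreducible quintic over Q, so G = Gal(f/Q) is a transitive subgroup of S_5: one of C_5 (5T1, order 5), D_5 (5T2, order 10), F_20 (5T3, order 20), A_5 (5T4, order 60) or S_5 (5T5, order 120). The discriminant of f is 58564000000 = 242000^2, a perfect square, so G is contained in A_5. The transitive groups of degree 5 contained in A_5 are: C_5 (5T1, order 5), D_5 (5T2, order 10), A_5 (5T4, order 60). By Dedekind's theorem, for a prime p not dividing disc(f) the degrees of the irreducible factors of f mod p form the cycle type of an element of G. Factoring f modulo the 3 such primes p <= 13 (skipping 2, 5, 11, which divide the discriminant), each new pattern first appears at: mod 3: f = (x^5 + 2x^4 + x^3 + x^2 + x + 1), pattern 5; mod 13: f = (x + 4)(x + 6)(x^3 + 6x^2 + 8x + 8), pattern 3+1+1. No other pattern occurs in this range, so the set of observed cycle types is {5, 3+1+1}. Among the candidates above, the only group containing elements of all these cycle types is A_5 (5T4) — each of C_5 (5T1), D_5 (5T2) lacks at least one of them. Hence G = A_5 (5T4), of order 60.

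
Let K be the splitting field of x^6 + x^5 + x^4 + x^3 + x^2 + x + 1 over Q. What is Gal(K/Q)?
The polynomial f is an irreducible sextic over Q, so G = Gal(f/Q) is one of the 16 transitive subgroups 6T1, ..., 6T16 of S_6. The discriminant of f is -16807, which is not a perfect square, so G is not contained in A_6. The transitive groups of degree 6 not contained in A_6 are: C_6 (6T1, order 6), S_3 (6T2, order 6), D_6 (6T3, order 12), C_3 x S_3 (6T5, order 18), A_4 x C_2 (6T6, order 24), S_4 (6T8, order 24), S_3 x S_3 (6T9, order 36), S_4 x C_2 (6T11, order 48), (S_3 x S_3) : C_2 (6T13, order 72), PGL(2,5) (6T14, order 120), S_6 (6T16, order 720). By Dedekind's theorem, for a prime p not dividing disc(f) the degrees of the irreducible factors of f mod p form the cycle type of an element of G. Factoring f modulo the 37 such primes p <= 163 (skipping 7, which divides the discriminant), each new pattern first appears at: mod 2: f = (x^3 + x + 1)(x^3 + x^2 + 1), pattern 3+3; mod 3: f = (x^6 + x^5 + x^4 + x^3 + x^2 + x + 1), pattern 6; mod 13: f = (x^2 + 3x + 1)(x^2 + 5x + 1)(x^2 + 6x + 1), pattern 2+2+2; mod 29: f = (x + 4)(x + 5)(x + 6)(x + 9)(x + 13)(x + 22), pattern 1+1+1+1+1+1. No other pattern occurs in this range, so the set of observed cycle types is {3+3, 6, 2+2+2, 1+1+1+1+1+1}. The candidates containing elements of all these cycle types are C_6 (6T1) of order 6, D_6 (6T3) of order 12, C_3 x S_3 (6T5) of order 18, A_4 x C_2 (6T6) of order 24, S_3 x S_3 (6T9) of order 36, S_4 x C_2 (6T11) of order 48, (S_3 x S_3) : C_2 (6T13) of order 72, PGL(2,5) (6T14) of order 120, S_6 (6T16) of order 720; the others are excluded. The observed types are precisely the cycle types that occur in C_6 (6T1). Each of the other remaining candidates has further cycle types, and by the Chebotarev density theorem the matching factorization patterns would occur for a proportion of primes equal to their share of the group: D_6 (6T3) additionally contains elements of type 2+2+1+1 (3 of its 12 elements, about 25% of primes); C_3 x S_3 (6T5) additionally contains elements of type 3+1+1+1 (4 of its 18 elements, about 22% of primes); A_4 x C_2 (6T6) additionally contains elements of type 2+2+1+1, 2+1+1+1+1 (6 of its 24 elements, about 25% of primes); S_3 x S_3 (6T9) additionally contains elements of type 3+1+1+1, 2+2+1+1 (13 of its 36 elements, about 36% of primes); S_4 x C_2 (6T11) additionally contains elements of type 4+2, 4+1+1, 2+2+1+1, 2+1+1+1+1 (24 of its 48 elements, about 50% of primes); (S_3 x S_3) : C_2 (6T13) additionally contains elements of type 4+2, 3+2+1, 3+1+1+1, 2+2+1+1, 2+1+1+1+1 (49 of its 72 elements, about 68% of primes); PGL(2,5) (6T14) additionally contains elements of type 5+1, 4+1+1, 2+2+1+1 (69 of its 120 elements, about 58% of primes); S_6 (6T16) additionally contains elements of type 5+1, 4+2, 4+1+1, 3+2+1, 3+1+1+1, 2+2+1+1, 2+1+1+1+1 (544 of its 720 elements, about 76% of primes). None of the 37 primes tested shows any such pattern (for each of these groups the chance of that is below 10^-4), which rules them out. Hence G = C_6 (6T1), of order 6.

C_6, the cyclic group of order 6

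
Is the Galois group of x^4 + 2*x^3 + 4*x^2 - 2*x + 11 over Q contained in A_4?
No

The polynomial is irreducible of degree 4 over Q. Its discriminant is 512000, which is not a perfect square. A Galois group lies in the alternating group exactly when the discriminant is a square in Q, so the Galois group (C_4) is not contained in A_4.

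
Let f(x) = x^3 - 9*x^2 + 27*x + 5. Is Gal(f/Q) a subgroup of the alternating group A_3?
The polynomial is irreducible of degree 3 over Q. Its discriminant is -27648, which is not a perfect square. A Galois group lies in the alternating group exactly when the discriminant is a square in Q, so the Galois group (S_3) is not contained in A_3.

No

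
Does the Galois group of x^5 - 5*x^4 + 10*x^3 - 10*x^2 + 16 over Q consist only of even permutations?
The polynomial is irreducible of degree 5 over Q. Its discriminant is 64000000 = 8000^2, a perfect square. A Galois group lies in the alternating group exactly when the discriminant is a square in Q, so the Galois group (D_5) is contained in A_5.

Yes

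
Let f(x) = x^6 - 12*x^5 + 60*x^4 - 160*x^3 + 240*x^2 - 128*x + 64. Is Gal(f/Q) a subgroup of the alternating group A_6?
No

The polynomial is irreducible of degree 6 over Q. Its discriminant is -1388339588497408, which is not a perfect square. A Galois group lies in the alternating group exactly when the discriminant is a square in Q, so the Galois group (S_6) is not contained in A_6.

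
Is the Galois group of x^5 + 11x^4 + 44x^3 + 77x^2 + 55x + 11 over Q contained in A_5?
Yes

The polynomial is irreducible of degree 5 over Q. Its discriminant is 14641 = 121^2, a perfect square. A Galois group lies in the alternating group exactly when the discriminant is a square in Q, so the Galois group (C_5) is contained in A_5.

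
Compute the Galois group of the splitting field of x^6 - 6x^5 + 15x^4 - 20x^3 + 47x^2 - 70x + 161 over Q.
S_4 x C_2 (order 48)

The polynomial f is an irreducible sextic over Q, so G = Gal(f/Q) is one of the 16 transitive subgroups 6T1, ..., 6T16 of S_6. The discriminant of f is -2693803488051200, which is not a perfect square, so G is not contained in A_6. The transitive groups of degree 6 not contained in A_6 are: C_6 (6T1, order 6), S_3 (6T2, order 6), D_6 (6T3, order 12), C_3 x S_3 (6T5, order 18), A_4 x C_2 (6T6, order 24), S_4 (6T8, order 24), S_3 x S_3 (6T9, order 36), S_4 x C_2 (6T11, order 48), (S_3 x S_3) : C_2 (6T13, order 72), PGL(2,5) (6T14, order 120), S_6 (6T16, order 720). By Dedekind's theorem, for a prime p not dividing disc(f) the degrees of the irreducible factors of f mod p form the cycle type of an element of G. Factoring f modulo the 17 such primes p <= 71 (skipping 2, 5, 7, which divide the discriminant), each new pattern first appears at: mod 3: f = (x^3 + x^2 + 2)(x^3 + 2x^2 + x + 1), pattern 3+3; mod 13: f = (x^6 + 7x^5 + 2x^4 + 6x^3 + 8x^2 + 8x + 5), pattern 6; mod 19: f = (x^2 + 17x + 2)(x^4 + 15x^3 + 5x^2 + 17x + 14), pattern 4+2; mod 23: f = (x)(x + 21)(x^4 + 19x^3 + 7x^2 + 17x + 12), pattern 4+1+1; mod 53: f = (x^2 + 20x + 25)(x^2 + 29x + 16)(x^2 + 51x + 22), pattern 2+2+2; mod 59: f = (x + 7)(x + 50)(x^2 + 8x + 14)(x^2 + 47x + 34), pattern 2+2+1+1; mod 71: f = (x + 15)(x + 21)(x + 48)(x + 54)(x^2 + 69x + 31), pattern 2+1+1+1+1. No other pattern occurs in this range, so the set of observed cycle types is {3+3, 6, 4+2, 4+1+1, 2+2+2, 2+2+1+1, 2+1+1+1+1}. The candidates containing elements of all these cycle types are S_4 x C_2 (6T11) of order 48, S_6 (6T16) of order 720; the others are excluded. The observed types are precisely the cycle types that occur in S_4 x C_2 (6T11) (apart from the identity). Each of the other remaining candidates has further cycle types, and by the Chebotarev density theorem the matching factorization patterns would occur for a proportion of primes equal to their share of the group: S_6 (6T16) additionally contains elements of type 5+1, 3+2+1, 3+1+1+1 (304 of its 720 elements, about 42% of primes). None of the 17 primes tested shows any such pattern (for each of these groups the chance of that is below 10^-4), which rules them out. Hence G = S_4 x C_2 (6T11), of order 48.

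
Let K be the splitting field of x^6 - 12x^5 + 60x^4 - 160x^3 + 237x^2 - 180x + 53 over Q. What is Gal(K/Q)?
The polynomial f is an irreducible sextic over Q, so G = Gal(f/Q) is one of the 16 transitive subgroups 6T1, ..., 6T16 of S_6. The discriminant of f is -419904, which is not a perfect square, so G is not contained in A_6. The transitive groups of degree 6 not contained in A_6 are: C_6 (6T1, order 6), S_3 (6T2, order 6), D_6 (6T3, order 12), C_3 x S_3 (6T5, order 18), A_4 x C_2 (6T6, order 24), S_4 (6T8, order 24), S_3 x S_3 (6T9, order 36), S_4 x C_2 (6T11, order 48), (S_3 x S_3) : C_2 (6T13, order 72), PGL(2,5) (6T14, order 120), S_6 (6T16, order 720). By Dedekind's theorem, for a prime p not dividing disc(f) the degrees of the irreducible factors of f mod p form the cycle type of an element of G. Factoring f modulo the 33 such primes p <= 149 (skipping 2, 3, which divide the discriminant), each new pattern first appears at: mod 5: f = (x^3 + x^2 + x + 4)(x^3 + 2x^2 + 2x + 2), pattern 3+3; mod 7: f = (x^6 + 2x^5 + 4x^4 + x^3 + 6x^2 + 2x + 4), pattern 6; mod 17: f = (x + 6)(x + 7)(x^2 + 13x + 7)(x^2 + 13x + 14), pattern 2+2+1+1; mod 19: f = (x + 1)(x + 6)(x + 9)(x + 14)(x^2 + 15x + 1), pattern 2+1+1+1+1; mod 71: f = (x^2 + 67x + 20)(x^2 + 67x + 29)(x^2 + 67x + 34), pattern 2+2+2. No other pattern occurs in this range, so the set of observed cycle types is {3+3, 6, 2+2+1+1, 2+1+1+1+1, 2+2+2}. The candidates containing elements of all these cycle types are A_4 x C_2 (6T6) of order 24, S_4 x C_2 (6T11) of order 48, (S_3 x S_3) : C_2 (6T13) of order 72, S_6 (6T16) of order 720; the others are excluded. The observed types are precisely the cycle types that occur in A_4 x C_2 (6T6) (apart from the identity). Each of the other remaining candidates has further cycle types, and by the Chebotarev density theorem the matching factorization patterns would occur for a proportion of primes equal to their share of the group: S_4 x C_2 (6T11) additionally contains elements of type 4+2, 4+1+1 (12 of its 48 elements, about 25% of primes); (S_3 x S_3) : C_2 (6T13) additionally contains elements of type 4+2, 3+2+1, 3+1+1+1 (34 of its 72 elements, about 47% of primes); S_6 (6T16) additionally contains elements of type 5+1, 4+2, 4+1+1, 3+2+1, 3+1+1+1 (484 of its 720 elements, about 67% of primes). None of the 33 primes tested shows any such pattern (for each of these groups the chance of that is below 10^-4), which rules them out. Hence G = A_4 x C_2 (6T6), of order 24.

A_4 x C_2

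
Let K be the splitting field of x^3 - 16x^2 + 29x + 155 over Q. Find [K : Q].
The degree of the splitting field over Q equals the order of the Galois group, so first determine the group. The polynomial is an irreducible cubic over Q and its discriminant is 714025 = 845^2, a perfect square. For an irreducible cubic, a square discriminant forces the Galois group to be A_3, the cyclic group of order 3. The Galois group C_3 (3T1) has order 3, so the splitting field has degree 3 over Q.

3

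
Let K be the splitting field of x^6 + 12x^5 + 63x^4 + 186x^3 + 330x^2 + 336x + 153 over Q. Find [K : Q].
120

The degree of the splitting field over Q equals the order of the Galois group, so first determine the group. The polynomial f is an irreducible sextic over Q, so G = Gal(f/Q) is one of the 16 transitive subgroups 6T1, ..., 6T16 of S_6. The discriminant of f is -16003008, which is not a perfect square, so G is not contained in A_6. The transitive groups of degree 6 not contained in A_6 are: C_6 (6T1, order 6), S_3 (6T2, order 6), D_6 (6T3, order 12), C_3 x S_3 (6T5, order 18), A_4 x C_2 (6T6, order 24), S_4 (6T8, order 24), S_3 x S_3 (6T9, order 36), S_4 x C_2 (6T11, order 48), (S_3 x S_3) : C_2 (6T13, order 72), PGL(2,5) (6T14, order 120), S_6 (6T16, order 720). By Dedekind's theorem, for a prime p not dividing disc(f) the degrees of the irreducible factors of f mod p form the cycle type of an element of G. Factoring f modulo the 21 such primes p <= 89 (skipping 2, 3, 7, which divide the discriminant), each new pattern first appears at: mod 5: f = (x^6 + 2x^5 + 3x^4 + x^3 + x + 3), pattern 6; mod 11: f = (x + 4)(x^5 + 8x^4 + 9x^3 + 7x^2 + 5x + 8), pattern 5+1; mod 13: f = (x + 1)(x + 10)(x^4 + x^3 + 3x^2 + 1), pattern 4+1+1; mod 23: f = (x + 18)(x + 22)(x^2 + 19x + 5)(x^2 + 22x + 19), pattern 2+2+1+1; mod 43: f = (x^3 + 25x^2 + 35)(x^3 + 30x^2 + x + 40), pattern 3+3; mod 61: f = (x^2 + 18x + 30)(x^2 + 22x + 52)(x^2 + 33x + 34), pattern 2+2+2. No other pattern occurs in this range, so the set of observed cycle types is {6, 5+1, 4+1+1, 2+2+1+1, 3+3, 2+2+2}. The candidates containing elements of all these cycle types are PGL(2,5) (6T14) of order 120, S_6 (6T16) of order 720; the others are excluded. The observed types are precisely the cycle types that occur in PGL(2,5) (6T14) (apart from the identity). Each of the other remaining candidates has further cycle types, and by the Chebotarev density theorem the matching factorization patterns would occur for a proportion of primes equal to their share of the group: S_6 (6T16) additionally contains elements of type 4+2, 3+2+1, 3+1+1+1, 2+1+1+1+1 (265 of its 720 elements, about 37% of primes). None of the 21 primes tested shows any such pattern (for each of these groups the chance of that is below 10^-4), which rules them out. Hence G = PGL(2,5) (6T14), of order 120. The Galois group PGL(2,5) (6T14) has order 120, so the splitting field has degree 120 over Q.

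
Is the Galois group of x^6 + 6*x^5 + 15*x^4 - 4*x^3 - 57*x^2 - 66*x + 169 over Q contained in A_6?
No

The polynomial is irreducible of degree 6 over Q. Its discriminant is -190210142896128, which is not a perfect square. A Galois group lies in the alternating group exactly when the discriminant is a square in Q, so the Galois group (C_3 x S_3) is not contained in A_6.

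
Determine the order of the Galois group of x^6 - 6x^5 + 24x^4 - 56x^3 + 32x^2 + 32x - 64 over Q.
24

The degree of the splitting field over Q equals the order of the Galois group, so first determine the group. The polynomial f is an irreducible sextic over Q, so G = Gal(f/Q) is one of the 16 transitive subgroups 6T1, ..., 6T16 of S_6. The discriminant of f is 870211913777152, which is not a perfect square, so G is not contained in A_6. The transitive groups of degree 6 not contained in A_6 are: C_6 (6T1, order 6), S_3 (6T2, order 6), D_6 (6T3, order 12), C_3 x S_3 (6T5, order 18), A_4 x C_2 (6T6, order 24), S_4 (6T8, order 24), S_3 x S_3 (6T9, order 36), S_4 x C_2 (6T11, order 48), (S_3 x S_3) : C_2 (6T13, order 72), PGL(2,5) (6T14, order 120), S_6 (6T16, order 720). By Dedekind's theorem, for a prime p not dividing disc(f) the degrees of the irreducible factors of f mod p form the cycle type of an element of G. Factoring f modulo the 22 such primes p <= 89 (skipping 2, 37, which divide the discriminant), each new pattern first appears at: mod 3: f = (x^3 + x^2 + 2)(x^3 + 2x^2 + x + 1), pattern 3+3; mod 5: f = (x^2 + 2)(x^2 + x + 1)(x^2 + 3x + 3), pattern 2+2+2; mod 17: f = (x + 2)(x + 13)(x^4 + 13x^3 + 7x^2 + 11x + 8), pattern 4+1+1; mod 67: f = (x + 8)(x + 57)(x^2 + 65x + 26)(x^2 + 65x + 66), pattern 2+2+1+1. No other pattern occurs in this range, so the set of observed cycle types is {3+3, 2+2+2, 4+1+1, 2+2+1+1}. The candidates containing elements of all these cycle types are S_4 (6T8) of order 24, S_4 x C_2 (6T11) of order 48, PGL(2,5) (6T14) of order 120, S_6 (6T16) of order 720; the others are excluded. The observed types are precisely the cycle types that occur in S_4 (6T8) (apart from the identity). Each of the other remaining candidates has further cycle types, and by the Chebotarev density theorem the matching factorization patterns would occur for a proportion of primes equal to their share of the group: S_4 x C_2 (6T11) additionally contains elements of type 6, 4+2, 2+1+1+1+1 (17 of its 48 elements, about 35% of primes); PGL(2,5) (6T14) additionally contains elements of type 6, 5+1 (44 of its 120 elements, about 37% of primes); S_6 (6T16) additionally contains elements of type 6, 5+1, 4+2, 3+2+1, 3+1+1+1, 2+1+1+1+1 (529 of its 720 elements, about 73% of primes). None of the 22 primes tested shows any such pattern (for each of these groups the chance of that is below 10^-4), which rules them out. Hence G = S_4 (6T8), of order 24. The Galois group S_4 (6T8) has order 24, so the splitting field has degree 24 over Q.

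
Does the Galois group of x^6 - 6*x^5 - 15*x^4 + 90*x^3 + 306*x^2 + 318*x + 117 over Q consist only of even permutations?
No

The polynomial is irreducible of degree 6 over Q. Its discriminant is -31321103260608, which is not a perfect square. A Galois group lies in the alternating group exactly when the discriminant is a square in Q, so the Galois group (PGL(2,5)) is not contained in A_6.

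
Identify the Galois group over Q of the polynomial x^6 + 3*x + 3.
(S_3 x S_3) : C_2 (order 72)

The polynomial f is an irreducible sextic over Q, so G = Gal(f/Q) is one of the 16 transitive subgroups 6T1, ..., 6T16 of S_6. The discriminant of f is -9059283, which is not a perfect square, so G is not contained in A_6. The transitive groups of degree 6 not contained in A_6 are: C_6 (6T1, order 6), S_3 (6T2, order 6), D_6 (6T3, order 12), C_3 x S_3 (6T5, order 18), A_4 x C_2 (6T6, order 24), S_4 (6T8, order 24), S_3 x S_3 (6T9, order 36), S_4 x C_2 (6T11, order 48), (S_3 x S_3) : C_2 (6T13, order 72), PGL(2,5) (6T14, order 120), S_6 (6T16, order 720). By Dedekind's theorem, for a prime p not dividing disc(f) the degrees of the irreducible factors of f mod p form the cycle type of an element of G. Factoring f modulo the 28 such primes p <= 127 (skipping 3, 17, 43, which divide the discriminant), each new pattern first appears at: mod 2: f = (x^6 + x + 1), pattern 6; mod 7: f = (x + 6)(x^2 + 3x + 6)(x^3 + 5x^2 + x + 3), pattern 3+2+1; mod 11: f = (x^2 + 2x + 2)(x^4 + 9x^3 + 2x^2 + 7), pattern 4+2; mod 13: f = (x + 5)(x + 10)(x^2 + x + 3)(x^2 + 10x + 6), pattern 2+2+1+1; mod 61: f = (x + 2)(x + 4)(x + 10)(x + 21)(x^2 + 24x + 50), pattern 2+1+1+1+1; mod 97: f = (x + 10)(x + 12)(x + 49)(x^3 + 26x^2 + 60x + 34), pattern 3+1+1+1; mod 113: f = (x^2 + 4x + 10)(x^2 + 45x + 105)(x^2 + 64x + 72), pattern 2+2+2; mod 127: f = (x^3 + 39x^2 + 18x + 106)(x^3 + 88x^2 + 106x + 18), pattern 3+3. No other pattern occurs in this range, so the set of observed cycle types is {6, 3+2+1, 4+2, 2+2+1+1, 2+1+1+1+1, 3+1+1+1, 2+2+2, 3+3}. The candidates containing elements of all these cycle types are (S_3 x S_3) : C_2 (6T13) of order 72, S_6 (6T16) of order 720; the others are excluded. The observed types are precisely the cycle types that occur in (S_3 x S_3) : C_2 (6T13) (apart from the identity). Each of the other remaining candidates has further cycle types, and by the Chebotarev density theorem the matching factorization patterns would occur for a proportion of primes equal to their share of the group: S_6 (6T16) additionally contains elements of type 5+1, 4+1+1 (234 of its 720 elements, about 32% of primes). None of the 28 primes tested shows any such pattern (for each of these groups the chance of that is below 10^-4), which rules them out. Hence G = (S_3 x S_3) : C_2 (6T13), of order 72.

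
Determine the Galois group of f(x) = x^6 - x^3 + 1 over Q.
6T1: C_6

The polynomial f is an irreducible sextic over Q, so G = Gal(f/Q) is one of the 16 transitive subgroups 6T1, ..., 6T16 of S_6. The discriminant of f is -19683, which is not a perfect square, so G is not contained in A_6. The transitive groups of degree 6 not contained in A_6 are: C_6 (6T1, order 6), S_3 (6T2, order 6), D_6 (6T3, order 12), C_3 x S_3 (6T5, order 18), A_4 x C_2 (6T6, order 24), S_4 (6T8, order 24), S_3 x S_3 (6T9, order 36), S_4 x C_2 (6T11, order 48), (S_3 x S_3) : C_2 (6T13, order 72), PGL(2,5) (6T14, order 120), S_6 (6T16, order 720). By Dedekind's theorem, for a prime p not dividing disc(f) the degrees of the irreducible factors of f mod p form the cycle type of an element of G. Factoring f modulo the 37 such primes p <= 163 (skipping 3, which divides the discriminant), each new pattern first appears at: mod 2: f = (x^6 + x^3 + 1), pattern 6; mod 7: f = (x^3 + 2)(x^3 + 4), pattern 3+3; mod 17: f = (x^2 + 7x + 1)(x^2 + 13x + 1)(x^2 + 14x + 1), pattern 2+2+2; mod 19: f = (x + 4)(x + 5)(x + 6)(x + 9)(x + 16)(x + 17), pattern 1+1+1+1+1+1. No other pattern occurs in this range, so the set of observed cycle types is {6, 3+3, 2+2+2, 1+1+1+1+1+1}. The candidates containing elements of all these cycle types are C_6 (6T1) of order 6, D_6 (6T3) of order 12, C_3 x S_3 (6T5) of order 18, A_4 x C_2 (6T6) of order 24, S_3 x S_3 (6T9) of order 36, S_4 x C_2 (6T11) of order 48, (S_3 x S_3) : C_2 (6T13) of order 72, PGL(2,5) (6T14) of order 120, S_6 (6T16) of order 720; the others are excluded. The observed types are precisely the cycle types that occur in C_6 (6T1). Each of the other remaining candidates has further cycle types, and by the Chebotarev density theorem the matching factorization patterns would occur for a proportion of primes equal to their share of the group: D_6 (6T3) additionally contains elements of type 2+2+1+1 (3 of its 12 elements, about 25% of primes); C_3 x S_3 (6T5) additionally contains elements of type 3+1+1+1 (4 of its 18 elements, about 22% of primes); A_4 x C_2 (6T6) additionally contains elements of type 2+2+1+1, 2+1+1+1+1 (6 of its 24 elements, about 25% of primes); S_3 x S_3 (6T9) additionally contains elements of type 3+1+1+1, 2+2+1+1 (13 of its 36 elements, about 36% of primes); S_4 x C_2 (6T11) additionally contains elements of type 4+2, 4+1+1, 2+2+1+1, 2+1+1+1+1 (24 of its 48 elements, about 50% of primes); (S_3 x S_3) : C_2 (6T13) additionally contains elements of type 4+2, 3+2+1, 3+1+1+1, 2+2+1+1, 2+1+1+1+1 (49 of its 72 elements, about 68% of primes); PGL(2,5) (6T14) additionally contains elements of type 5+1, 4+1+1, 2+2+1+1 (69 of its 120 elements, about 58% of primes); S_6 (6T16) additionally contains elements of type 5+1, 4+2, 4+1+1, 3+2+1, 3+1+1+1, 2+2+1+1, 2+1+1+1+1 (544 of its 720 elements, about 76% of primes). None of the 37 primes tested shows any such pattern (for each of these groups the chance of that is below 10^-4), which rules them out. Hence G = C_6 (6T1), of order 6.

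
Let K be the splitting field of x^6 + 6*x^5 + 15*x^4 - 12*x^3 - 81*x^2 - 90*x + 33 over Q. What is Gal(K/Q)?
D_6 (order 12)

The polynomial f is an irreducible sextic over Q, so G = Gal(f/Q) is one of the 16 transitive subgroups 6T1, ..., 6T16 of S_6. The discriminant of f is 1352605460594688, which is not a perfect square, so G is not contained in A_6. The transitive groups of degree 6 not contained in A_6 are: C_6 (6T1, order 6), S_3 (6T2, order 6), D_6 (6T3, order 12), C_3 x S_3 (6T5, order 18), A_4 x C_2 (6T6, order 24), S_4 (6T8, order 24), S_3 x S_3 (6T9, order 36), S_4 x C_2 (6T11, order 48), (S_3 x S_3) : C_2 (6T13, order 72), PGL(2,5) (6T14, order 120), S_6 (6T16, order 720). By Dedekind's theorem, for a prime p not dividing disc(f) the degrees of the irreducible factors of f mod p form the cycle type of an element of G. Factoring f modulo the 79 such primes p <= 419 (skipping 2, 3, which divide the discriminant), each new pattern first appears at: mod 5: f = (x^6 + x^5 + 3x^3 + 4x^2 + 3), pattern 6; mod 7: f = (x^2 + 3x + 6)(x^2 + 4x + 5)(x^2 + 6x + 6), pattern 2+2+2; mod 11: f = (x)(x + 8)(x^2 + 3x + 3)(x^2 + 6x + 10), pattern 2+2+1+1; mod 13: f = (x^3 + 3x^2 + 3x + 4)(x^3 + 3x^2 + 3x + 5), pattern 3+3; mod 97: f = (x + 2)(x + 5)(x + 36)(x + 44)(x + 51)(x + 62), pattern 1+1+1+1+1+1. No other pattern occurs in this range, so the set of observed cycle types is {6, 2+2+2, 2+2+1+1, 3+3, 1+1+1+1+1+1}. The candidates containing elements of all these cycle types are D_6 (6T3) of order 12, A_4 x C_2 (6T6) of order 24, S_3 x S_3 (6T9) of order 36, S_4 x C_2 (6T11) of order 48, (S_3 x S_3) : C_2 (6T13) of order 72, PGL(2,5) (6T14) of order 120, S_6 (6T16) of order 720; the others are excluded. The observed types are precisely the cycle types that occur in D_6 (6T3). Each of the other remaining candidates has further cycle types, and by the Chebotarev density theorem the matching factorization patterns would occur for a proportion of primes equal to their share of the group: A_4 x C_2 (6T6) additionally contains elements of type 2+1+1+1+1 (3 of its 24 elements, about 12% of primes); S_3 x S_3 (6T9) additionally contains elements of type 3+1+1+1 (4 of its 36 elements, about 11% of primes); S_4 x C_2 (6T11) additionally contains elements of type 4+2, 4+1+1, 2+1+1+1+1 (15 of its 48 elements, about 31% of primes); (S_3 x S_3) : C_2 (6T13) additionally contains elements of type 4+2, 3+2+1, 3+1+1+1, 2+1+1+1+1 (40 of its 72 elements, about 56% of primes); PGL(2,5) (6T14) additionally contains elements of type 5+1, 4+1+1 (54 of its 120 elements, about 45% of primes); S_6 (6T16) additionally contains elements of type 5+1, 4+2, 4+1+1, 3+2+1, 3+1+1+1, 2+1+1+1+1 (499 of its 720 elements, about 69% of primes). None of the 79 primes tested shows any such pattern (for each of these groups the chance of that is below 10^-4), which rules them out. Hence G = D_6 (6T3), of order 12.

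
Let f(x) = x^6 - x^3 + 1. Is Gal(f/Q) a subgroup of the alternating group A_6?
No

The polynomial is irreducible of degree 6 over Q. Its discriminant is -19683, which is not a perfect square. A Galois group lies in the alternating group exactly when the discriminant is a square in Q, so the Galois group (C_6) is not contained in A_6.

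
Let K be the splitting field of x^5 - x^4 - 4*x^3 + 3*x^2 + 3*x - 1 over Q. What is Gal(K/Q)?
5T1: C_5

The polynomial f is an irreducible quintic over Q, so G = Gal(f/Q) is a transitive subgroup of S_5: one of C_5 (5T1, order 5), D_5 (5T2, order 10), F_20 (5T3, order 20), A_5 (5T4, order 60) or S_5 (5T5, order 120). The discriminant of f is 14641 = 121^2, a perfect square, so G is contained in A_5. The transitive groups of degree 5 contained in A_5 are: C_5 (5T1, order 5), D_5 (5T2, order 10), A_5 (5T4, order 60). By Dedekind's theorem, for a prime p not dividing disc(f) the degrees of the irreducible factors of f mod p form the cycle type of an element of G. Factoring f modulo the 14 such primes p <= 47 (skipping 11, which divides the discriminant), each new pattern first appears at: mod 2: f = (x^5 + x^4 + x^2 + x + 1), pattern 5; mod 23: f = (x + 4)(x + 6)(x + 10)(x + 11)(x + 14), pattern 1+1+1+1+1. No other pattern occurs in this range, so the set of observed cycle types is {5, 1+1+1+1+1}. The candidates containing elements of all these cycle types are C_5 (5T1) of order 5, D_5 (5T2) of order 10, A_5 (5T4) of order 60; the others are excluded. The observed types are precisely the cycle types that occur in C_5 (5T1). Each of the other remaining candidates has further cycle types, and by the Chebotarev density theorem the matching factorization patterns would occur for a proportion of primes equal to their share of the group: D_5 (5T2) additionally contains elements of type 2+2+1 (5 of its 10 elements, about 50% of primes); A_5 (5T4) additionally contains elements of type 3+1+1, 2+2+1 (35 of its 60 elements, about 58% of primes). None of the 14 primes tested shows any such pattern (for each of these groups the chance of that is below 10^-4), which rules them out. Hence G = C_5 (5T1), of order 5.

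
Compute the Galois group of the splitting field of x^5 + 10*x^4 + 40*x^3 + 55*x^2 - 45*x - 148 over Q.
The polynomial f is an irreducible quintic over Q, so G = Gal(f/Q) is a transitive subgroup of S_5: one of C_5 (5T1, order 5), D_5 (5T2, order 10), F_20 (5T3, order 20), A_5 (5T4, order 60) or S_5 (5T5, order 120). The discriminant of f is 12189453125, which is not a perfect square, so G is not contained in A_5. The transitive groups of degree 5 not contained in A_5 are: F_20 (5T3, order 20), S_5 (5T5, order 120). By Dedekind's theorem, for a prime p not dividing disc(f) the degrees of the irreducible factors of f mod p form the cycle type of an element of G. Factoring f modulo the 18 such primes p <= 67 (skipping 5, which divides the discriminant), each new pattern first appears at: mod 2: f = (x)(x^4 + x + 1), pattern 4+1; mod 11: f = (x^5 + 10x^4 + 7x^3 + 10x + 6), pattern 5; mod 19: f = (x + 17)(x^2 + 4x + 9)(x^2 + 8x + 4), pattern 2+2+1; mod 31: f = (x + 3)(x + 8)(x + 9)(x + 25)(x + 27), pattern 1+1+1+1+1. No other pattern occurs in this range, so the set of observed cycle types is {4+1, 5, 2+2+1, 1+1+1+1+1}. The candidates containing elements of all these cycle types are F_20 (5T3) of order 20, S_5 (5T5) of order 120; the others are excluded. The observed types are precisely the cycle types that occur in F_20 (5T3). Each of the other remaining candidates has further cycle types, and by the Chebotarev density theorem the matching factorization patterns would occur for a proportion of primes equal to their share of the group: S_5 (5T5) additionally contains elements of type 3+2, 3+1+1, 2+1+1+1 (50 of its 120 elements, about 42% of primes). None of the 18 primes tested shows any such pattern (for each of these groups the chance of that is below 10^-4), which rules them out. Hence G = F_20 (5T3), of order 20.

F_20, the Frobenius group of order 20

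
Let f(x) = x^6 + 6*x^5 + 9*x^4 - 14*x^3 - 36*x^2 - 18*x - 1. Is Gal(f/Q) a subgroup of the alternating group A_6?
No

The polynomial is irreducible of degree 6 over Q. Its discriminant is -11156429376, which is not a perfect square. A Galois group lies in the alternating group exactly when the discriminant is a square in Q, so the Galois group (A_4 x C_2) is not contained in A_6.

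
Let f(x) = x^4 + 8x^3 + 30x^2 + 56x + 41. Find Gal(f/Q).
V_4 (order 4)

The polynomial is an irreducible quartic over Q and its discriminant is 16384 = 128^2, a perfect square, so the Galois group is contained in A_4. The resolvent cubic y^3 - 30*y^2 + 284*y - 840 splits completely over Q, which gives the Klein four-group V_4.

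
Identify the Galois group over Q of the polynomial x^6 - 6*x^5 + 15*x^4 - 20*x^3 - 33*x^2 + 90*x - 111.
6T4: A_4

The polynomial f is an irreducible sextic over Q, so G = Gal(f/Q) is one of the 16 transitive subgroups 6T1, ..., 6T16 of S_6. The discriminant of f is 450868486864896 = 21233664^2, a perfect square, so G is contained in A_6. The transitive groups of degree 6 contained in A_6 are: A_4 (6T4, order 12), S_4 (6T7, order 24), (C_3 x C_3) : C_4 (6T10, order 36), PSL(2,5) (6T12, order 60), A_6 (6T15, order 360). By Dedekind's theorem, for a prime p not dividing disc(f) the degrees of the irreducible factors of f mod p form the cycle type of an element of G. Factoring f modulo the 33 such primes p <= 149 (skipping 2, 3, which divide the discriminant), each new pattern first appears at: mod 5: f = (x^3 + 4x + 2)(x^3 + 4x^2 + x + 2), pattern 3+3; mod 17: f = (x + 3)(x + 12)(x^2 + 15x + 6)(x^2 + 15x + 12), pattern 2+2+1+1; mod 71: f = (x + 6)(x + 7)(x + 9)(x + 60)(x + 62)(x + 63), pattern 1+1+1+1+1+1. No other pattern occurs in this range, so the set of observed cycle types is {3+3, 2+2+1+1, 1+1+1+1+1+1}. The candidates containing elements of all these cycle types are A_4 (6T4) of order 12, S_4 (6T7) of order 24, (C_3 x C_3) : C_4 (6T10) of order 36, PSL(2,5) (6T12) of order 60, A_6 (6T15) of order 360; the others are excluded. The observed types are precisely the cycle types that occur in A_4 (6T4). Each of the other remaining candidates has further cycle types, and by the Chebotarev density theorem the matching factorization patterns would occur for a proportion of primes equal to their share of the group: S_4 (6T7) additionally contains elements of type 4+2 (6 of its 24 elements, about 25% of primes); (C_3 x C_3) : C_4 (6T10) additionally contains elements of type 4+2, 3+1+1+1 (22 of its 36 elements, about 61% of primes); PSL(2,5) (6T12) additionally contains elements of type 5+1 (24 of its 60 elements, about 40% of primes); A_6 (6T15) additionally contains elements of type 5+1, 4+2, 3+1+1+1 (274 of its 360 elements, about 76% of primes). None of the 33 primes tested shows any such pattern (for each of these groups the chance of that is below 10^-4), which rules them out. Hence G = A_4 (6T4), of order 12.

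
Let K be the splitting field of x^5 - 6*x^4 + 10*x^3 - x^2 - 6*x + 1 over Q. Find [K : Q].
The degree of the splitting field over Q equals the order of the Galois group, so first determine the group. The polynomial f is an irreducible quintic over Q, so G = Gal(f/Q) is a transitive subgroup of S_5: one of C_5 (5T1, order 5), D_5 (5T2, order 10), F_20 (5T3, order 20), A_5 (5T4, order 60) or S_5 (5T5, order 120). The discriminant of f is 14641 = 121^2, a perfect square, so G is contained in A_5. The transitive groups of degree 5 contained in A_5 are: C_5 (5T1, order 5), D_5 (5T2, order 10), A_5 (5T4, order 60). By Dedekind's theorem, for a prime p not dividing disc(f) the degrees of the irreducible factors of f mod p form the cycle type of an element of G. Factoring f modulo the 14 such primes p <= 47 (skipping 11, which divides the discriminant), each new pattern first appears at: mod 2: f = (x^5 + x^2 + 1), pattern 5; mod 23: f = (x + 3)(x + 5)(x + 9)(x + 10)(x + 13), pattern 1+1+1+1+1. No other pattern occurs in this range, so the set of observed cycle types is {5, 1+1+1+1+1}. The candidates containing elements of all these cycle types are C_5 (5T1) of order 5, D_5 (5T2) of order 10, A_5 (5T4) of order 60; the others are excluded. The observed types are precisely the cycle types that occur in C_5 (5T1). Each of the other remaining candidates has further cycle types, and by the Chebotarev density theorem the matching factorization patterns would occur for a proportion of primes equal to their share of the group: D_5 (5T2) additionally contains elements of type 2+2+1 (5 of its 10 elements, about 50% of primes); A_5 (5T4) additionally contains elements of type 3+1+1, 2+2+1 (35 of its 60 elements, about 58% of primes). None of the 14 primes tested shows any such pattern (for each of these groups the chance of that is below 10^-4), which rules them out. Hence G = C_5 (5T1), of order 5. The Galois group C_5 (5T1) has order 5, so the splitting field has degree 5 over Q.

5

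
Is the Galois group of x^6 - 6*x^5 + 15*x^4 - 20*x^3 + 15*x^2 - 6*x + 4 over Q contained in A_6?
The polynomial is irreducible of degree 6 over Q. Its discriminant is -11337408, which is not a perfect square. A Galois group lies in the alternating group exactly when the discriminant is a square in Q, so the Galois group (S_3) is not contained in A_6.

No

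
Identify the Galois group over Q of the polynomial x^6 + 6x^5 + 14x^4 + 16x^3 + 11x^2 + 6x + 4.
The polynomial f is an irreducible sextic over Q, so G = Gal(f/Q) is one of the 16 transitive subgroups 6T1, ..., 6T16 of S_6. The discriminant of f is -5120000, which is not a perfect square, so G is not contained in A_6. The transitive groups of degree 6 not contained in A_6 are: C_6 (6T1, order 6), S_3 (6T2, order 6), D_6 (6T3, order 12), C_3 x S_3 (6T5, order 18), A_4 x C_2 (6T6, order 24), S_4 (6T8, order 24), S_3 x S_3 (6T9, order 36), S_4 x C_2 (6T11, order 48), (S_3 x S_3) : C_2 (6T13, order 72), PGL(2,5) (6T14, order 120), S_6 (6T16, order 720). By Dedekind's theorem, for a prime p not dividing disc(f) the degrees of the irreducible factors of f mod p form the cycle type of an element of G. Factoring f modulo the 22 such primes p <= 89 (skipping 2, 5, which divide the discriminant), each new pattern first appears at: mod 3: f = (x^3 + x^2 + 2x + 1)(x^3 + 2x^2 + x + 1), pattern 3+3; mod 7: f = (x^2 + x + 6)(x^2 + 2x + 3)(x^2 + 3x + 1), pattern 2+2+2; mod 13: f = (x + 5)(x + 10)(x^4 + 4x^3 + 8x^2 + 8x + 11), pattern 4+1+1; mod 43: f = (x + 13)(x + 32)(x^2 + 2x + 5)(x^2 + 2x + 11), pattern 2+2+1+1. No other pattern occurs in this range, so the set of observed cycle types is {3+3, 2+2+2, 4+1+1, 2+2+1+1}. The candidates containing elements of all these cycle types are S_4 (6T8) of order 24, S_4 x C_2 (6T11) of order 48, PGL(2,5) (6T14) of order 120, S_6 (6T16) of order 720; the others are excluded. The observed types are precisely the cycle types that occur in S_4 (6T8) (apart from the identity). Each of the other remaining candidates has further cycle types, and by the Chebotarev density theorem the matching factorization patterns would occur for a proportion of primes equal to their share of the group: S_4 x C_2 (6T11) additionally contains elements of type 6, 4+2, 2+1+1+1+1 (17 of its 48 elements, about 35% of primes); PGL(2,5) (6T14) additionally contains elements of type 6, 5+1 (44 of its 120 elements, about 37% of primes); S_6 (6T16) additionally contains elements of type 6, 5+1, 4+2, 3+2+1, 3+1+1+1, 2+1+1+1+1 (529 of its 720 elements, about 73% of primes). None of the 22 primes tested shows any such pattern (for each of these groups the chance of that is below 10^-4), which rules them out. Hence G = S_4 (6T8), of order 24.

S_4, S_4(6c), the S_4-action on 6 points not in A_6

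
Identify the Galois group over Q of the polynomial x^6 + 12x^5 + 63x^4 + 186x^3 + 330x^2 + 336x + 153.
The polynomial f is an irreducible sextic over Q, so G = Gal(f/Q) is one of the 16 transitive subgroups 6T1, ..., 6T16 of S_6. The discriminant of f is -16003008, which is not a perfect square, so G is not contained in A_6. The transitive groups of degree 6 not contained in A_6 are: C_6 (6T1, order 6), S_3 (6T2, order 6), D_6 (6T3, order 12), C_3 x S_3 (6T5, order 18), A_4 x C_2 (6T6, order 24), S_4 (6T8, order 24), S_3 x S_3 (6T9, order 36), S_4 x C_2 (6T11, order 48), (S_3 x S_3) : C_2 (6T13, order 72), PGL(2,5) (6T14, order 120), S_6 (6T16, order 720). By Dedekind's theorem, for a prime p not dividing disc(f) the degrees of the irreducible factors of f mod p form the cycle type of an element of G. Factoring f modulo the 21 such primes p <= 89 (skipping 2, 3, 7, which divide the discriminant), each new pattern first appears at: mod 5: f = (x^6 + 2x^5 + 3x^4 + x^3 + x + 3), pattern 6; mod 11: f = (x + 4)(x^5 + 8x^4 + 9x^3 + 7x^2 + 5x + 8), pattern 5+1; mod 13: f = (x + 1)(x + 10)(x^4 + x^3 + 3x^2 + 1), pattern 4+1+1; mod 23: f = (x + 18)(x + 22)(x^2 + 19x + 5)(x^2 + 22x + 19), pattern 2+2+1+1; mod 43: f = (x^3 + 25x^2 + 35)(x^3 + 30x^2 + x + 40), pattern 3+3; mod 61: f = (x^2 + 18x + 30)(x^2 + 22x + 52)(x^2 + 33x + 34), pattern 2+2+2. No other pattern occurs in this range, so the set of observed cycle types is {6, 5+1, 4+1+1, 2+2+1+1, 3+3, 2+2+2}. The candidates containing elements of all these cycle types are PGL(2,5) (6T14) of order 120, S_6 (6T16) of order 720; the others are excluded. The observed types are precisely the cycle types that occur in PGL(2,5) (6T14) (apart from the identity). Each of the other remaining candidates has further cycle types, and by the Chebotarev density theorem the matching factorization patterns would occur for a proportion of primes equal to their share of the group: S_6 (6T16) additionally contains elements of type 4+2, 3+2+1, 3+1+1+1, 2+1+1+1+1 (265 of its 720 elements, about 37% of primes). None of the 21 primes tested shows any such pattern (for each of these groups the chance of that is below 10^-4), which rules them out. Hence G = PGL(2,5) (6T14), of order 120.

PGL(2,5)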